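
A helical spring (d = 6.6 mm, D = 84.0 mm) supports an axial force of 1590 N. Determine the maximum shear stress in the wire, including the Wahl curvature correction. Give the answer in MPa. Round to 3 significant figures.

Spring index C = D/d = 84.0/6.6 = 12.7273
K_W = (4C−1)/(4C−4) + 0.615/C = 49.909/46.909 + 0.0483 = 1.1123
τ₀ = 8FD/(πd³) = 8·1590·84.0/(π·6.6³) = 1.06848e+06/903.2 = 1183 MPa
τ_max = K·τ₀ = 1.1123 × 1183 = 1315.8 MPa

1320 MPa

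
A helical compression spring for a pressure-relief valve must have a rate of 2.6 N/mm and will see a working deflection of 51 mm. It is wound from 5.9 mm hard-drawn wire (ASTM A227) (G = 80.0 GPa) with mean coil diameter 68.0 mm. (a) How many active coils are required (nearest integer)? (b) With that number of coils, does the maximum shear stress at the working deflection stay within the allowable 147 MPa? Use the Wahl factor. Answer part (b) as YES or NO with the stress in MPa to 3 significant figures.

(a) 15 coils; (b) YES, τ_max = 124 MPa

N_a = Gd⁴/(8D³k) = (80.0×10³)(5.9⁴)/(8·68.0³·2.6) = 14.82 → N_a = 15
Actual rate k = Gd⁴/(8D³·15) = 2.5692 N/mm
Working load F = kδ = 2.5692·51 = 131.03 N
C = 68.0/5.9 = 11.5254; K_W = (4C−1)/(4C−4)+0.615/C = 1.1246
τ_max = K_W·8FD/(πd³) = 1.1246·110.47 = 124.24 MPa
τ_max ≤ 147 MPa → acceptable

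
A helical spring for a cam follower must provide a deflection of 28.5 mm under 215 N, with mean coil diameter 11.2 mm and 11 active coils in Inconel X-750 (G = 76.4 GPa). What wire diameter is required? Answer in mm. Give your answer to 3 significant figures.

1.87 mm

Required rate k = F/δ = 215/28.5 = 7.5439 N/mm
d = (8D³N_a·k / G)^(1/4) = (8·11.2³·11·7.5439 / (76.4×10³))^0.25
  = (12.208)^0.25 = 1.8692 mm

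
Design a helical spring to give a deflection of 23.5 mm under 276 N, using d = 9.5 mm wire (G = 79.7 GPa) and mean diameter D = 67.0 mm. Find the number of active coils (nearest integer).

23

Required rate k = F/δ = 276/23.5 = 11.745 N/mm
N_a = Gd⁴/(8D³k) = (79.7×10³ × 9.5⁴)/(8 × 67.0³ × 11.745)
    = 6.49161e+08 / 2.82589e+07 = 22.97 → 23 coils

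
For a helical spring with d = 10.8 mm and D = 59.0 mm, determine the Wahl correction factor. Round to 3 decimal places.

1.281

C = D/d = 59.0/10.8 = 5.4630
K_W = (4C−1)/(4C−4) + 0.615/C = 20.852/17.852 + 0.1126 = 1.2806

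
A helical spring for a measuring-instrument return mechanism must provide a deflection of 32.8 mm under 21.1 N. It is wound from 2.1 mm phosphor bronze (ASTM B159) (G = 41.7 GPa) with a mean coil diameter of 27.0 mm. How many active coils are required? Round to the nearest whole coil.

Required rate k = F/δ = 21.1/32.8 = 0.64329 N/mm
N_a = Gd⁴/(8D³k) = (41.7×10³ × 2.1⁴)/(8 × 27.0³ × 0.64329)
    = 810986 / 101295 = 8.006 → 8 coils

8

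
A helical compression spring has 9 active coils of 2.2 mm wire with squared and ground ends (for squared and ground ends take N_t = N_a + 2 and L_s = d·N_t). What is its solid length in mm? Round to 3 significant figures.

squared and ground ends: N_t = N_a + 2 = 9 + 2 = 11
L_s = d·N_t = 2.2 × 11 = 24.2 mm

24.2 mm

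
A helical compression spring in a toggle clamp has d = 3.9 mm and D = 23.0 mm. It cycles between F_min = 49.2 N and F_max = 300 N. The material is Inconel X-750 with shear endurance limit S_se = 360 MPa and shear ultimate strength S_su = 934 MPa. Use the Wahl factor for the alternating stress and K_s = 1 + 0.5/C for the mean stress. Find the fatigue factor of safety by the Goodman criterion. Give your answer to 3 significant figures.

C = D/d = 23.0/3.9 = 5.8974; K_W = (4C−1)/(4C−4)+0.615/C = 1.2574; K_s = 1+0.5/C = 1.0848
F_a = (F_max−F_min)/2 = 125.4 N; F_m = (F_max+F_min)/2 = 174.6 N
τ_a = K_W·8F_aD/(πd³) = 1.2574 × 123.81 = 155.69 MPa
τ_m = K_s·8F_mD/(πd³) = 1.0848 × 172.39 = 187.01 MPa
Goodman: 1/n_f = τ_a/S_se + τ_m/S_su = 155.69/360 + 187.01/934 = 0.43246 + 0.20022 = 0.63269
n_f = 1/0.63269 = 1.581

1.58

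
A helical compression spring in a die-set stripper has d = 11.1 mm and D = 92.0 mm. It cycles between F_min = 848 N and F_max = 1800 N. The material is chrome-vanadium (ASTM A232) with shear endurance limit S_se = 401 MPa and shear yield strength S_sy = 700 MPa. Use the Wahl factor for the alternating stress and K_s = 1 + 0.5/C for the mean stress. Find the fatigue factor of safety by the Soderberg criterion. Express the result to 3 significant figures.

1.72

C = D/d = 92.0/11.1 = 8.2883; K_W = (4C−1)/(4C−4)+0.615/C = 1.1771; K_s = 1+0.5/C = 1.0603
F_a = (F_max−F_min)/2 = 476 N; F_m = (F_max+F_min)/2 = 1324 N
τ_a = K_W·8F_aD/(πd³) = 1.1771 × 81.539 = 95.98 MPa
τ_m = K_s·8F_mD/(πd³) = 1.0603 × 226.8 = 240.48 MPa
Soderberg: 1/n_f = τ_a/S_se + τ_m/S_sy = 95.98/401 + 240.48/700 = 0.23935 + 0.34355 = 0.5829
n_f = 1/0.5829 = 1.716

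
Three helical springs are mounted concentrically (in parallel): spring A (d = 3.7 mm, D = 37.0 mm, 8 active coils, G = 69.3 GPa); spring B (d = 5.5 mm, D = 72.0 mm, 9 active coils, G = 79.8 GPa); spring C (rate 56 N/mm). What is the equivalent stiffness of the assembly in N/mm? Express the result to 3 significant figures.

62.7 N/mm

k_A = Gd⁴/(8D³N_a) = (69.3×10³)(3.7⁴)/(8·37.0³·8) = 4.0064 N/mm
k_B = Gd⁴/(8D³N_a) = (79.8×10³)(5.5⁴)/(8·72.0³·9) = 2.7172 N/mm
Parallel: k_eq = 4.0064 + 2.7172 + 56 = 62.724 N/mm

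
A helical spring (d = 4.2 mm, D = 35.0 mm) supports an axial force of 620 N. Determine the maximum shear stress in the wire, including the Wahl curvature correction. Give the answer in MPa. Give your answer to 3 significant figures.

Spring index C = D/d = 35.0/4.2 = 8.3333
K_W = (4C−1)/(4C−4) + 0.615/C = 32.333/29.333 + 0.0738 = 1.1761
τ₀ = 8FD/(πd³) = 8·620·35.0/(π·4.2³) = 173600/232.75 = 745.85 MPa
τ_max = K·τ₀ = 1.1761 × 745.85 = 877.17 MPa

877 MPa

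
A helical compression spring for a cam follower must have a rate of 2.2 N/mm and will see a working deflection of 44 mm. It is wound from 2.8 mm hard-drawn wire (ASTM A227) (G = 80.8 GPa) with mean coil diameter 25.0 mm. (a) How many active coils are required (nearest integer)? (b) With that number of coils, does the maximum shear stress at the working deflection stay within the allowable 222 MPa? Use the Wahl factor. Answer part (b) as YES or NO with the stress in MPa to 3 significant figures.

N_a = Gd⁴/(8D³k) = (80.8×10³)(2.8⁴)/(8·25.0³·2.2) = 18.06 → N_a = 18
Actual rate k = Gd⁴/(8D³·18) = 2.2073 N/mm
Working load F = kδ = 2.2073·44 = 97.121 N
C = 25.0/2.8 = 8.9286; K_W = (4C−1)/(4C−4)+0.615/C = 1.1635
τ_max = K_W·8FD/(πd³) = 1.1635·281.66 = 327.7 MPa
τ_max > 222 MPa → exceeds allowable

(a) 18 coils; (b) NO, τ_max = 328 MPa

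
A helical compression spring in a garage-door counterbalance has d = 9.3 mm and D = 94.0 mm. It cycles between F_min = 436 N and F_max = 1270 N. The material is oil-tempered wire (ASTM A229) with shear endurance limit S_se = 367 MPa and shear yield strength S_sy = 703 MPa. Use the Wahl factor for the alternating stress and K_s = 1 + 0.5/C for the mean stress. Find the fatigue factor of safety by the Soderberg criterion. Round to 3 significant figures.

C = D/d = 94.0/9.3 = 10.1075; K_W = (4C−1)/(4C−4)+0.615/C = 1.1432; K_s = 1+0.5/C = 1.0495
F_a = (F_max−F_min)/2 = 417 N; F_m = (F_max+F_min)/2 = 853 N
τ_a = K_W·8F_aD/(πd³) = 1.1432 × 124.1 = 141.87 MPa
τ_m = K_s·8F_mD/(πd³) = 1.0495 × 253.84 = 266.4 MPa
Soderberg: 1/n_f = τ_a/S_se + τ_m/S_sy = 141.87/367 + 266.4/703 = 0.38655 + 0.37895 = 0.7655
n_f = 1/0.7655 = 1.306

1.31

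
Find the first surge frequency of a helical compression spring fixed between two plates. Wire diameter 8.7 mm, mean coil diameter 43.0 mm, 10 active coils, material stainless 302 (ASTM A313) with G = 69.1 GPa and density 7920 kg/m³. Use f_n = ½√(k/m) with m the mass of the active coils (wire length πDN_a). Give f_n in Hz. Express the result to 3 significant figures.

k = Gd⁴/(8D³N_a) = (69.1×10³)(8.7⁴)/(8·43.0³·10) = 62.239 N/mm = 62239 N/m
Wire length L = πDN_a = π·43.0·10 = 1350.9 mm
m = ρ·(πd²/4)·L = 7920 × 59.447×10⁻⁶ m² × 1.3509 m = 0.63602 kg
f_n = ½√(k/m) = 0.5·√(62239/0.63602) = 0.5·√(97856) = 156.41 Hz

156 Hz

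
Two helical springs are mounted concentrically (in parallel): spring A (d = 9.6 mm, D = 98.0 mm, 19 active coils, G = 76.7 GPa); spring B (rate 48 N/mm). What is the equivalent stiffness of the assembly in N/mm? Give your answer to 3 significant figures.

52.6 N/mm

k_A = Gd⁴/(8D³N_a) = (76.7×10³)(9.6⁴)/(8·98.0³·19) = 4.5536 N/mm
Parallel: k_eq = 4.5536 + 48 = 52.554 N/mm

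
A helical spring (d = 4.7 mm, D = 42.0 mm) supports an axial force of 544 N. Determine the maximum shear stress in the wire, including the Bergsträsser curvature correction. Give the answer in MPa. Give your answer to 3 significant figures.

Spring index C = D/d = 42.0/4.7 = 8.9362
K_B = (4C+2)/(4C−3) = 37.745/32.745 = 1.1527
τ₀ = 8FD/(πd³) = 8·544·42.0/(π·4.7³) = 182784/326.17 = 560.4 MPa
τ_max = K·τ₀ = 1.1527 × 560.4 = 645.97 MPa

646 MPa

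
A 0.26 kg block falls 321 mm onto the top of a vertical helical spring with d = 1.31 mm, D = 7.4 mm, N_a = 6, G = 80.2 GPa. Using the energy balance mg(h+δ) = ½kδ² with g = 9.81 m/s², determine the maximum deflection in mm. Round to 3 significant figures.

k = Gd⁴/(8D³N_a) = (80.2×10³)(1.31⁴)/(8·7.4³·6) = 12.143 N/mm
W = mg = 0.26 × 9.81 = 2.5506 N
½kδ² − Wδ − Wh = 0 → δ = (W + √(W² + 2kWh))/k
δ = (2.5506 + √(6.5056 + 19883.9))/12.143 = (2.5506 + 141.03)/12.143 = 11.824 mm

11.8 mm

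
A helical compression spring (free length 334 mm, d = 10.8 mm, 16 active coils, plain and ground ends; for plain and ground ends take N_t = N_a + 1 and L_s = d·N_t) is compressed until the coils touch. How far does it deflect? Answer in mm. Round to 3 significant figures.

N_t = 17; L_s = 10.8·17 = 183.6 mm
δ_solid = L₀ − L_s = 334 − 183.6 = 150.4 mm

150 mm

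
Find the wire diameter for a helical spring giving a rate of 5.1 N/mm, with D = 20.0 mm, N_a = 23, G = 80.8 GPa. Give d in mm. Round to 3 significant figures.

d = (8D³N_a·k / G)^(1/4) = (8·20.0³·23·5.1 / (80.8×10³))^0.25
  = (92.911)^0.25 = 3.1047 mm

3.10 mm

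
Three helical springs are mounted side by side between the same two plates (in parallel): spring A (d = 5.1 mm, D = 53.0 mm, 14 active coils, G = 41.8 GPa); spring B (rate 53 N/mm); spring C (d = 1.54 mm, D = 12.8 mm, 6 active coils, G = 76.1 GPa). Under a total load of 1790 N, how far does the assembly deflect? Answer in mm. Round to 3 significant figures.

30.4 mm

k_A = Gd⁴/(8D³N_a) = (41.8×10³)(5.1⁴)/(8·53.0³·14) = 1.6959 N/mm
k_C = Gd⁴/(8D³N_a) = (76.1×10³)(1.54⁴)/(8·12.8³·6) = 4.252 N/mm
Parallel: k_eq = 1.6959 + 53 + 4.252 = 58.948 N/mm
δ = F/k_eq = 1790/58.948 = 30.366 mm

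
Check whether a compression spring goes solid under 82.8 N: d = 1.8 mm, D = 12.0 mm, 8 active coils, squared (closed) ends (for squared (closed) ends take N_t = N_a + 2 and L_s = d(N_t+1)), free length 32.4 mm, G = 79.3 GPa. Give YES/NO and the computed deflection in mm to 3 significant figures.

NO, δ = 11.0 mm

k = Gd⁴/(8D³N_a) = (79.3×10³)(1.8⁴)/(8·12.0³·8) = 7.5273 N/mm
N_t = 10; L_s = 1.8·11 = 19.8 mm; δ_solid = L₀ − L_s = 32.4 − 19.8 = 12.6 mm
δ = F/k = 82.8/7.5273 = 11 mm
δ < δ_solid → spring does not go solid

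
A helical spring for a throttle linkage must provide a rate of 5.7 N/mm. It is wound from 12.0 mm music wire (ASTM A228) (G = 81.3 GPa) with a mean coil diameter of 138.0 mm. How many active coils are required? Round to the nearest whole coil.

N_a = Gd⁴/(8D³k) = (81.3×10³ × 12.0⁴)/(8 × 138.0³ × 5.7)
    = 1.68584e+09 / 1.1984e+08 = 14.07 → 14 coils

14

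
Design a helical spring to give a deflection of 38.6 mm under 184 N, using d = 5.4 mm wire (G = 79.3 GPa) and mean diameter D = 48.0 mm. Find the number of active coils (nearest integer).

Required rate k = F/δ = 184/38.6 = 4.7668 N/mm
N_a = Gd⁴/(8D³k) = (79.3×10³ × 5.4⁴)/(8 × 48.0³ × 4.7668)
    = 6.74292e+07 / 4.21739e+06 = 15.99 → 16 coils

16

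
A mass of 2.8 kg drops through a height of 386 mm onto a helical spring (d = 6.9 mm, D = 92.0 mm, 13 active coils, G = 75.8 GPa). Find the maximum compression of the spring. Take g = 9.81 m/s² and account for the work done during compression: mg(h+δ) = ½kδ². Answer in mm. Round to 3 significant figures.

114 mm

k = Gd⁴/(8D³N_a) = (75.8×10³)(6.9⁴)/(8·92.0³·13) = 2.1216 N/mm
W = mg = 2.8 × 9.81 = 27.468 N
½kδ² − Wδ − Wh = 0 → δ = (W + √(W² + 2kWh))/k
δ = (27.468 + √(754.49 + 44989.7))/2.1216 = (27.468 + 213.88)/2.1216 = 113.76 mm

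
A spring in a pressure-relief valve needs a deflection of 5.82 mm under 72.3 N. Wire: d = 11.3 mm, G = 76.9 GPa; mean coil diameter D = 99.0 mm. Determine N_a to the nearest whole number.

13

Required rate k = F/δ = 72.3/5.82 = 12.423 N/mm
N_a = Gd⁴/(8D³k) = (76.9×10³ × 11.3⁴)/(8 × 99.0³ × 12.423)
    = 1.25383e+09 / 9.64297e+07 = 13 → 13 coils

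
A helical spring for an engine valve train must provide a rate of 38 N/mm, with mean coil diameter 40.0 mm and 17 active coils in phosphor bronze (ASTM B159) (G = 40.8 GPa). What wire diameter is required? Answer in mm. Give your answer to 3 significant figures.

9.49 mm

d = (8D³N_a·k / G)^(1/4) = (8·40.0³·17·38 / (40.8×10³))^0.25
  = (8106.7)^0.25 = 9.4888 mm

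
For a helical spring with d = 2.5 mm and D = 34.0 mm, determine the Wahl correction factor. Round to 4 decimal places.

1.1047

C = D/d = 34.0/2.5 = 13.6000
K_W = (4C−1)/(4C−4) + 0.615/C = 53.400/50.400 + 0.0452 = 1.1047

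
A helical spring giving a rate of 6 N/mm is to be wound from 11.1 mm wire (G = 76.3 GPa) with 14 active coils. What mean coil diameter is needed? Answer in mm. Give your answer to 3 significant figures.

D = (Gd⁴/(8N_a·k))^(1/3) = (76.3×10³·11.1⁴/(8·14·6))^(1/3)
  = (1.72364e+06)^(1/3) = 119.8990 mm

120 mm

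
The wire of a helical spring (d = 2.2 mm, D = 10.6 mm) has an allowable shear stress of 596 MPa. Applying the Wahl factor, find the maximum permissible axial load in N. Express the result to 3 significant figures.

C = D/d = 10.6/2.2 = 4.8182
K_W = (4C−1)/(4C−4) + 0.615/C = 18.273/15.273 + 0.1276 = 1.3241
τ_max = K·8FD/(πd³) → F_max = τ_allow·πd³/(8DK)
F_max = 596·π·2.2³/(8·10.6·1.3241) = 19937/112.28 = 177.56 N

178 N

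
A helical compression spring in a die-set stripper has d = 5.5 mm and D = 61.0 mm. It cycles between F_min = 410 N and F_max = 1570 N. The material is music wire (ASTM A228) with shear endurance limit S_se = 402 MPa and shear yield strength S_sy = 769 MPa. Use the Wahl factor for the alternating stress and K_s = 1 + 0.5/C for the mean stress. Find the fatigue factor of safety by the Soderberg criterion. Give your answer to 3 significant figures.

0.360

C = D/d = 61.0/5.5 = 11.0909; K_W = (4C−1)/(4C−4)+0.615/C = 1.1298; K_s = 1+0.5/C = 1.0451
F_a = (F_max−F_min)/2 = 580 N; F_m = (F_max+F_min)/2 = 990 N
τ_a = K_W·8F_aD/(πd³) = 1.1298 × 541.51 = 611.79 MPa
τ_m = K_s·8F_mD/(πd³) = 1.0451 × 924.31 = 965.98 MPa
Soderberg: 1/n_f = τ_a/S_se + τ_m/S_sy = 611.79/402 + 965.98/769 = 1.52186 + 1.25615 = 2.778
n_f = 1/2.778 = 0.36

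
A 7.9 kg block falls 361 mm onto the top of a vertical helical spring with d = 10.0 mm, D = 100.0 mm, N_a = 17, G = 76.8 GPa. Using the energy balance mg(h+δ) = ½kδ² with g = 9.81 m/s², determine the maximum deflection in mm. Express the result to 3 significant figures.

114 mm

k = Gd⁴/(8D³N_a) = (76.8×10³)(10.0⁴)/(8·100.0³·17) = 5.6471 N/mm
W = mg = 7.9 × 9.81 = 77.499 N
½kδ² − Wδ − Wh = 0 → δ = (W + √(W² + 2kWh))/k
δ = (77.499 + √(6006.1 + 315977))/5.6471 = (77.499 + 567.44)/5.6471 = 114.21 mm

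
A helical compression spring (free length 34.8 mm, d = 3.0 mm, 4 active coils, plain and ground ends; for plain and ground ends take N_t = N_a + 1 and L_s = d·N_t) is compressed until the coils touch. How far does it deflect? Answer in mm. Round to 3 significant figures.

19.8 mm

N_t = 5; L_s = 3.0·5 = 15 mm
δ_solid = L₀ − L_s = 34.8 − 15 = 19.8 mm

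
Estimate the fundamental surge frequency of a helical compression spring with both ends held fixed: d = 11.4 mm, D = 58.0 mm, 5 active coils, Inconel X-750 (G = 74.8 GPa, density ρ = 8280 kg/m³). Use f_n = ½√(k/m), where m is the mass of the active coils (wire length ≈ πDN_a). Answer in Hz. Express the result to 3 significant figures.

229 Hz

k = Gd⁴/(8D³N_a) = (74.8×10³)(11.4⁴)/(8·58.0³·5) = 161.87 N/mm = 1.6187e+05 N/m
Wire length L = πDN_a = π·58.0·5 = 911.06 mm
m = ρ·(πd²/4)·L = 8280 × 102.07×10⁻⁶ m² × 0.91106 m = 0.76998 kg
f_n = ½√(k/m) = 0.5·√(1.6187e+05/0.76998) = 0.5·√(2.1023e+05) = 229.26 Hz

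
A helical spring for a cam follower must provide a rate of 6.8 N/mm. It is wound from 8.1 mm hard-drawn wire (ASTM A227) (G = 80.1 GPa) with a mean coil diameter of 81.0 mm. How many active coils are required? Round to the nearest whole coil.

12

N_a = Gd⁴/(8D³k) = (80.1×10³ × 8.1⁴)/(8 × 81.0³ × 6.8)
    = 3.44804e+08 / 2.89104e+07 = 11.93 → 12 coils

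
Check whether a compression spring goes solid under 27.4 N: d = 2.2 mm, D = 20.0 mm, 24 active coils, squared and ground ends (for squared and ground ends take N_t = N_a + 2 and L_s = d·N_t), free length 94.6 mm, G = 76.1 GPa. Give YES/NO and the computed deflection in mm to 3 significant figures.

k = Gd⁴/(8D³N_a) = (76.1×10³)(2.2⁴)/(8·20.0³·24) = 1.1606 N/mm
N_t = 26; L_s = 2.2·26 = 57.2 mm; δ_solid = L₀ − L_s = 94.6 − 57.2 = 37.4 mm
δ = F/k = 27.4/1.1606 = 23.608 mm
δ < δ_solid → spring does not go solid

NO, δ = 23.6 mm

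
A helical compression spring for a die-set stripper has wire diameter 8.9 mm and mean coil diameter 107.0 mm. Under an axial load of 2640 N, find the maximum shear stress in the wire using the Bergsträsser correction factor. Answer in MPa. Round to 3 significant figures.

Spring index C = D/d = 107.0/8.9 = 12.0225
K_B = (4C+2)/(4C−3) = 50.090/45.090 = 1.1109
τ₀ = 8FD/(πd³) = 8·2640·107.0/(π·8.9³) = 2.25984e+06/2214.7 = 1020.4 MPa
τ_max = K·τ₀ = 1.1109 × 1020.4 = 1133.5 MPa

1130 MPa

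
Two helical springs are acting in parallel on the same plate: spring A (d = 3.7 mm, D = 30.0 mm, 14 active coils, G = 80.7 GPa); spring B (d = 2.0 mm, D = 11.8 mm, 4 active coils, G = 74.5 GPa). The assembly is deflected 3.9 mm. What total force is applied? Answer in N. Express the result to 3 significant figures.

k_A = Gd⁴/(8D³N_a) = (80.7×10³)(3.7⁴)/(8·30.0³·14) = 5.0015 N/mm
k_B = Gd⁴/(8D³N_a) = (74.5×10³)(2.0⁴)/(8·11.8³·4) = 22.672 N/mm
Parallel: k_eq = 5.0015 + 22.672 = 27.673 N/mm
F = k_eq·δ = 27.673·3.9 = 107.92 N

108 N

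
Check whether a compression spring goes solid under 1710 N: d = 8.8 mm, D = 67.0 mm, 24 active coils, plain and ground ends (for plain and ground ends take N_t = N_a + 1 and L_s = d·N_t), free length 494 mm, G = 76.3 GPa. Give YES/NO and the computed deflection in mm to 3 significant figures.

k = Gd⁴/(8D³N_a) = (76.3×10³)(8.8⁴)/(8·67.0³·24) = 7.9237 N/mm
N_t = 25; L_s = 8.8·25 = 220 mm; δ_solid = L₀ − L_s = 494 − 220 = 274 mm
δ = F/k = 1710/7.9237 = 215.81 mm
δ < δ_solid → spring does not go solid

NO, δ = 216 mm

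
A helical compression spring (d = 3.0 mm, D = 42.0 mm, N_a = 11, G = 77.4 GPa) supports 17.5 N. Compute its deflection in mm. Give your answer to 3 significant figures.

k = Gd⁴/(8D³N_a) = (77.4×10³)(3.0⁴)/(8·42.0³·11) = 0.9616 N/mm
δ = F/k = 17.5 / 0.9616 = 18.199 mm

18.2 mm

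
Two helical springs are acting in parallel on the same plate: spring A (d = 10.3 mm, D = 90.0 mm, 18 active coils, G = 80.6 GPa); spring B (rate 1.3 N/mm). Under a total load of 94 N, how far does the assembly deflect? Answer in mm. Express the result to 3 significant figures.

k_A = Gd⁴/(8D³N_a) = (80.6×10³)(10.3⁴)/(8·90.0³·18) = 8.6416 N/mm
Parallel: k_eq = 8.6416 + 1.3 = 9.9416 N/mm
δ = F/k_eq = 94/9.9416 = 9.4552 mm

9.46 mm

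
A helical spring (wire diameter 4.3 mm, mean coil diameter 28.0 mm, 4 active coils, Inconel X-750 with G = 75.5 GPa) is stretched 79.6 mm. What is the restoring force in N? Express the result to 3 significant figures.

k = Gd⁴/(8D³N_a) = (75.5×10³)(4.3⁴)/(8·28.0³·4) = 36.745 N/mm
F = k·δ = 36.745 × 79.6 = 2924.9 N

2920 N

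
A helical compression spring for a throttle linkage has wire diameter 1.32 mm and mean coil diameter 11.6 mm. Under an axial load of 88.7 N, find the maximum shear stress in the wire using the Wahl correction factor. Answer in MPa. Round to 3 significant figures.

Spring index C = D/d = 11.6/1.32 = 8.7879
K_W = (4C−1)/(4C−4) + 0.615/C = 34.152/31.152 + 0.0700 = 1.1663
τ₀ = 8FD/(πd³) = 8·88.7·11.6/(π·1.32³) = 8231.36/7.2256 = 1139.2 MPa
τ_max = K·τ₀ = 1.1663 × 1139.2 = 1328.6 MPa

1330 MPa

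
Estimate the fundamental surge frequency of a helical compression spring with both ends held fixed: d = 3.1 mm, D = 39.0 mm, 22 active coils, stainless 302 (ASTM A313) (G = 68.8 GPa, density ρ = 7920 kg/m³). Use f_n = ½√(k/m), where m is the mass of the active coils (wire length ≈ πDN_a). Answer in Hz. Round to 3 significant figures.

30.7 Hz

k = Gd⁴/(8D³N_a) = (68.8×10³)(3.1⁴)/(8·39.0³·22) = 0.6086 N/mm = 608.6 N/m
Wire length L = πDN_a = π·39.0·22 = 2695.5 mm
m = ρ·(πd²/4)·L = 7920 × 7.5477×10⁻⁶ m² × 2.6955 m = 0.16113 kg
f_n = ½√(k/m) = 0.5·√(608.6/0.16113) = 0.5·√(3777.1) = 30.729 Hz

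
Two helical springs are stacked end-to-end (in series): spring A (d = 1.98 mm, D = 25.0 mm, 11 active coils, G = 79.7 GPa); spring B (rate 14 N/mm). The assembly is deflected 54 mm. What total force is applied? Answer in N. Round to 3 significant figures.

k_A = Gd⁴/(8D³N_a) = (79.7×10³)(1.98⁴)/(8·25.0³·11) = 0.89087 N/mm
Series: 1/k_eq = 1/0.89087 + 1/14 = 1.1939; k_eq = 0.83758 N/mm
F = k_eq·δ = 0.83758·54 = 45.229 N

45.2 N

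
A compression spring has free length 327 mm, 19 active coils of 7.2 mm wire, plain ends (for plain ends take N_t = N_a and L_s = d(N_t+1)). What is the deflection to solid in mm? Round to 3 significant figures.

183 mm

N_t = 19; L_s = 7.2·20 = 144 mm
δ_solid = L₀ − L_s = 327 − 144 = 183 mm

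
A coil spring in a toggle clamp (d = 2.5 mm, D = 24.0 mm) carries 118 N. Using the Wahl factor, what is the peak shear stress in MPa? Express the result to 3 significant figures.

Spring index C = D/d = 24.0/2.5 = 9.6000
K_W = (4C−1)/(4C−4) + 0.615/C = 37.400/34.400 + 0.0641 = 1.1513
τ₀ = 8FD/(πd³) = 8·118·24.0/(π·2.5³) = 22656/49.087 = 461.54 MPa
τ_max = K·τ₀ = 1.1513 × 461.54 = 531.36 MPa

531 MPa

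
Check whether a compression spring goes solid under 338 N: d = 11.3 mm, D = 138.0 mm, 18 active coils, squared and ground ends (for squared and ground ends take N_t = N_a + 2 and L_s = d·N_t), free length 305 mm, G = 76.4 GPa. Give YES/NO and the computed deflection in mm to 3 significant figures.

YES, δ = 103 mm

k = Gd⁴/(8D³N_a) = (76.4×10³)(11.3⁴)/(8·138.0³·18) = 3.2916 N/mm
N_t = 20; L_s = 11.3·20 = 226 mm; δ_solid = L₀ − L_s = 305 − 226 = 79 mm
δ = F/k = 338/3.2916 = 102.69 mm
δ ≥ δ_solid → spring goes solid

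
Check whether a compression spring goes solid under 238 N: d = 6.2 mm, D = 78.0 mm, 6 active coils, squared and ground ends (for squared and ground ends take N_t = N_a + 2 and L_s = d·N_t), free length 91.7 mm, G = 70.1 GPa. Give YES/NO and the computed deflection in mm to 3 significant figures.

YES, δ = 52.3 mm

k = Gd⁴/(8D³N_a) = (70.1×10³)(6.2⁴)/(8·78.0³·6) = 4.5474 N/mm
N_t = 8; L_s = 6.2·8 = 49.6 mm; δ_solid = L₀ − L_s = 91.7 − 49.6 = 42.1 mm
δ = F/k = 238/4.5474 = 52.338 mm
δ ≥ δ_solid → spring goes solid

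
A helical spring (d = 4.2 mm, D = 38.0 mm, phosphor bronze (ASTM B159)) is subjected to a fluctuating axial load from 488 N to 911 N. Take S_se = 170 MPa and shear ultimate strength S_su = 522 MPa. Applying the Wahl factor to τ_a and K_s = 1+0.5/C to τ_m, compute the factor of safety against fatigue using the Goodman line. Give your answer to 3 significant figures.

0.268

C = D/d = 38.0/4.2 = 9.0476; K_W = (4C−1)/(4C−4)+0.615/C = 1.1612; K_s = 1+0.5/C = 1.0553
F_a = (F_max−F_min)/2 = 211.5 N; F_m = (F_max+F_min)/2 = 699.5 N
τ_a = K_W·8F_aD/(πd³) = 1.1612 × 276.24 = 320.76 MPa
τ_m = K_s·8F_mD/(πd³) = 1.0553 × 913.62 = 964.1 MPa
Goodman: 1/n_f = τ_a/S_se + τ_m/S_su = 320.76/170 + 964.1/522 = 1.88683 + 1.84694 = 3.7338
n_f = 1/3.7338 = 0.2678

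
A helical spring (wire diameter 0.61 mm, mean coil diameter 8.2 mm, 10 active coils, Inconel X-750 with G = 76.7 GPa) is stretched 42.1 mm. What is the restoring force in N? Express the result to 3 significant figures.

k = Gd⁴/(8D³N_a) = (76.7×10³)(0.61⁴)/(8·8.2³·10) = 0.24076 N/mm
F = k·δ = 0.24076 × 42.1 = 10.136 N

10.1 N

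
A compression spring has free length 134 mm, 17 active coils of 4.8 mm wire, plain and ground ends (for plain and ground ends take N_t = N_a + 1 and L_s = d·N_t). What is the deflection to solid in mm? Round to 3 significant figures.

47.6 mm

N_t = 18; L_s = 4.8·18 = 86.4 mm
δ_solid = L₀ − L_s = 134 − 86.4 = 47.6 mm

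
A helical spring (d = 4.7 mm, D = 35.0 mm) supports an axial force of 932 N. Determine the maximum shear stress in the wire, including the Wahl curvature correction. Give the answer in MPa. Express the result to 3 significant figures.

Spring index C = D/d = 35.0/4.7 = 7.4468
K_W = (4C−1)/(4C−4) + 0.615/C = 28.787/25.787 + 0.0826 = 1.1989
τ₀ = 8FD/(πd³) = 8·932·35.0/(π·4.7³) = 260960/326.17 = 800.07 MPa
τ_max = K·τ₀ = 1.1989 × 800.07 = 959.23 MPa

959 MPa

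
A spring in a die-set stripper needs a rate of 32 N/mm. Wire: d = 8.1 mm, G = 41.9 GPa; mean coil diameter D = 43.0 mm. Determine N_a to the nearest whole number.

9

N_a = Gd⁴/(8D³k) = (41.9×10³ × 8.1⁴)/(8 × 43.0³ × 32)
    = 1.80366e+08 / 2.03538e+07 = 8.862 → 9 coils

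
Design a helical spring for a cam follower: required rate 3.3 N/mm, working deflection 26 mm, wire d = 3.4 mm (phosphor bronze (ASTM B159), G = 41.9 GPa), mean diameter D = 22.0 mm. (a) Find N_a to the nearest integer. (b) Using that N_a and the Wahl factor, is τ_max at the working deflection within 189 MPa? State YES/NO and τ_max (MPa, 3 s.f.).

N_a = Gd⁴/(8D³k) = (41.9×10³)(3.4⁴)/(8·22.0³·3.3) = 19.92 → N_a = 20
Actual rate k = Gd⁴/(8D³·20) = 3.2866 N/mm
Working load F = kδ = 3.2866·26 = 85.451 N
C = 22.0/3.4 = 6.4706; K_W = (4C−1)/(4C−4)+0.615/C = 1.2321
τ_max = K_W·8FD/(πd³) = 1.2321·121.8 = 150.07 MPa
τ_max ≤ 189 MPa → acceptable

(a) 20 coils; (b) YES, τ_max = 150 MPa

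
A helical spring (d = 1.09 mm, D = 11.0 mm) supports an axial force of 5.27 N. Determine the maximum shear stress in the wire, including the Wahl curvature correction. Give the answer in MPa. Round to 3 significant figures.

Spring index C = D/d = 11.0/1.09 = 10.0917
K_W = (4C−1)/(4C−4) + 0.615/C = 39.367/36.367 + 0.0609 = 1.1434
τ₀ = 8FD/(πd³) = 8·5.27·11.0/(π·1.09³) = 463.76/4.0685 = 113.99 MPa
τ_max = K·τ₀ = 1.1434 × 113.99 = 130.34 MPa

130 MPa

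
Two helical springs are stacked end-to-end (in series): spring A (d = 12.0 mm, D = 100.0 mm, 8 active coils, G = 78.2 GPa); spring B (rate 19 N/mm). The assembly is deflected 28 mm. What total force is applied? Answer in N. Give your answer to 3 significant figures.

k_A = Gd⁴/(8D³N_a) = (78.2×10³)(12.0⁴)/(8·100.0³·8) = 25.337 N/mm
Series: 1/k_eq = 1/25.337 + 1/19 = 0.0921; k_eq = 10.858 N/mm
F = k_eq·δ = 10.858·28 = 304.02 N

304 N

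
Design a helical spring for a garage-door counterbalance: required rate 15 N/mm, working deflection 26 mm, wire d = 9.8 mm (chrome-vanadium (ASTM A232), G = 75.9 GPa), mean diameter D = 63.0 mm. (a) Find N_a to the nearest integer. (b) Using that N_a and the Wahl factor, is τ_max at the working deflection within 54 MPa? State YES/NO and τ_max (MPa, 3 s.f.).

(a) 23 coils; (b) NO, τ_max = 83.2 MPa

N_a = Gd⁴/(8D³k) = (75.9×10³)(9.8⁴)/(8·63.0³·15) = 23.33 → N_a = 23
Actual rate k = Gd⁴/(8D³·23) = 15.216 N/mm
Working load F = kδ = 15.216·26 = 395.62 N
C = 63.0/9.8 = 6.4286; K_W = (4C−1)/(4C−4)+0.615/C = 1.2338
τ_max = K_W·8FD/(πd³) = 1.2338·67.435 = 83.202 MPa
τ_max > 54 MPa → exceeds allowable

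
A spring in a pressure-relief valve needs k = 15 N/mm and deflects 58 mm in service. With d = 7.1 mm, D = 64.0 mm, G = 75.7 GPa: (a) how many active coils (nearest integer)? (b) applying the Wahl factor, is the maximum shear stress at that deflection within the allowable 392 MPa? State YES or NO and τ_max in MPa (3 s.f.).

(a) 6 coils; (b) NO, τ_max = 469 MPa

N_a = Gd⁴/(8D³k) = (75.7×10³)(7.1⁴)/(8·64.0³·15) = 6.115 → N_a = 6
Actual rate k = Gd⁴/(8D³·6) = 15.288 N/mm
Working load F = kδ = 15.288·58 = 886.7 N
C = 64.0/7.1 = 9.0141; K_W = (4C−1)/(4C−4)+0.615/C = 1.1618
τ_max = K_W·8FD/(πd³) = 1.1618·403.76 = 469.09 MPa
τ_max > 392 MPa → exceeds allowable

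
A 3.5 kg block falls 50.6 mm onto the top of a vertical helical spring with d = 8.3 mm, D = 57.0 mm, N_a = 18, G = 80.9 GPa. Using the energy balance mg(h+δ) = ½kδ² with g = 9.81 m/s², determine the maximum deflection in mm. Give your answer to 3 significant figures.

k = Gd⁴/(8D³N_a) = (80.9×10³)(8.3⁴)/(8·57.0³·18) = 14.397 N/mm
W = mg = 3.5 × 9.81 = 34.335 N
½kδ² − Wδ − Wh = 0 → δ = (W + √(W² + 2kWh))/k
δ = (34.335 + √(1178.9 + 50025.5))/14.397 = (34.335 + 226.28)/14.397 = 18.102 mm

18.1 mm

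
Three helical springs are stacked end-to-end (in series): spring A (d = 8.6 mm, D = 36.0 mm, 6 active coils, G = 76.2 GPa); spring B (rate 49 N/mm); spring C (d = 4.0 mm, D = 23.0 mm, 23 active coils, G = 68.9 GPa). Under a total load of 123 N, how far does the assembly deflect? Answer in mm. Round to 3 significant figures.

18.8 mm

k_A = Gd⁴/(8D³N_a) = (76.2×10³)(8.6⁴)/(8·36.0³·6) = 186.12 N/mm
k_C = Gd⁴/(8D³N_a) = (68.9×10³)(4.0⁴)/(8·23.0³·23) = 7.8788 N/mm
Series: 1/k_eq = 1/186.12 + 1/49 + 1/7.8788 = 0.1527; k_eq = 6.5486 N/mm
δ = F/k_eq = 123/6.5486 = 18.783 mm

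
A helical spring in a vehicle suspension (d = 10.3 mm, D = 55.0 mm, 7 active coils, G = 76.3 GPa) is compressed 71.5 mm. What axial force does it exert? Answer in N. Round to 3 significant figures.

6590 N

k = Gd⁴/(8D³N_a) = (76.3×10³)(10.3⁴)/(8·55.0³·7) = 92.172 N/mm
F = k·δ = 92.172 × 71.5 = 6590.3 N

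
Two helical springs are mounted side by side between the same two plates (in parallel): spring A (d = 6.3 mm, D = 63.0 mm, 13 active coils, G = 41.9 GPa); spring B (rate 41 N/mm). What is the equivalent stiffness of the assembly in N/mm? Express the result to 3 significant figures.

43.5 N/mm

k_A = Gd⁴/(8D³N_a) = (41.9×10³)(6.3⁴)/(8·63.0³·13) = 2.5382 N/mm
Parallel: k_eq = 2.5382 + 41 = 43.538 N/mm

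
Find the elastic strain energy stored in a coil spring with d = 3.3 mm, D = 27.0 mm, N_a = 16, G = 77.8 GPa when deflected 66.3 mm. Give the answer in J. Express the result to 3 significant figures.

k = Gd⁴/(8D³N_a) = (77.8×10³)(3.3⁴)/(8·27.0³·16) = 3.6621 N/mm
U = ½kδ² = 0.5 × 3.6621 × 66.3² = 8048.8 N·mm = 8.0488 J

8.05 J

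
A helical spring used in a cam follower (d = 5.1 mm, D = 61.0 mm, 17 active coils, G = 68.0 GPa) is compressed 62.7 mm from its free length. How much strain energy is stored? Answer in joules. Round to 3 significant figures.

k = Gd⁴/(8D³N_a) = (68.0×10³)(5.1⁴)/(8·61.0³·17) = 1.4903 N/mm
U = ½kδ² = 0.5 × 1.4903 × 62.7² = 2929.3 N·mm = 2.9293 J

2.93 J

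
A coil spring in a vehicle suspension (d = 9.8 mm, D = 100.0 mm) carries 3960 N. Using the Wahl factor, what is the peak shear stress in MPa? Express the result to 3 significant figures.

1220 MPa

Spring index C = D/d = 100.0/9.8 = 10.2041
K_W = (4C−1)/(4C−4) + 0.615/C = 39.816/36.816 + 0.0603 = 1.1418
τ₀ = 8FD/(πd³) = 8·3960·100.0/(π·9.8³) = 3.168e+06/2956.8 = 1071.4 MPa
τ_max = K·τ₀ = 1.1418 × 1071.4 = 1223.3 MPa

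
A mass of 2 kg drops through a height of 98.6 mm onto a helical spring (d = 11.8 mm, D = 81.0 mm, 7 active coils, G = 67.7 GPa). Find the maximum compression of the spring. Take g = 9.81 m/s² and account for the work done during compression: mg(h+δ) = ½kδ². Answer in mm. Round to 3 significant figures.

9.82 mm

k = Gd⁴/(8D³N_a) = (67.7×10³)(11.8⁴)/(8·81.0³·7) = 44.104 N/mm
W = mg = 2 × 9.81 = 19.62 N
½kδ² − Wδ − Wh = 0 → δ = (W + √(W² + 2kWh))/k
δ = (19.62 + √(384.94 + 170639))/44.104 = (19.62 + 413.55)/44.104 = 9.8217 mm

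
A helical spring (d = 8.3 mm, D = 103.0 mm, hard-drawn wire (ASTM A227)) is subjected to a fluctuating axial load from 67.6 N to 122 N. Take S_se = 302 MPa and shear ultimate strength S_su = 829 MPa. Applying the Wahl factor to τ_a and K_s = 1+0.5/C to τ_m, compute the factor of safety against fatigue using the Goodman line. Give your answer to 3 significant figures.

C = D/d = 103.0/8.3 = 12.4096; K_W = (4C−1)/(4C−4)+0.615/C = 1.1153; K_s = 1+0.5/C = 1.0403
F_a = (F_max−F_min)/2 = 27.2 N; F_m = (F_max+F_min)/2 = 94.8 N
τ_a = K_W·8F_aD/(πd³) = 1.1153 × 12.477 = 13.916 MPa
τ_m = K_s·8F_mD/(πd³) = 1.0403 × 43.486 = 45.238 MPa
Goodman: 1/n_f = τ_a/S_se + τ_m/S_su = 13.916/302 + 45.238/829 = 0.04608 + 0.05457 = 0.10065
n_f = 1/0.10065 = 9.936

9.94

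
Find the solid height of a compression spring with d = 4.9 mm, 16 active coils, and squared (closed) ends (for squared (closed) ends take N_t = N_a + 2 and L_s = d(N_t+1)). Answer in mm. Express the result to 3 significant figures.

squared (closed) ends: N_t = N_a + 2 = 16 + 2 = 18
L_s = d·(N_t+1) = 4.9 × 19 = 93.1 mm

93.1 mm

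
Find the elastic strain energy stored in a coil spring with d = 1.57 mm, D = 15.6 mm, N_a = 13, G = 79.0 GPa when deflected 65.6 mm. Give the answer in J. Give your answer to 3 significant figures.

k = Gd⁴/(8D³N_a) = (79.0×10³)(1.57⁴)/(8·15.6³·13) = 1.2157 N/mm
U = ½kδ² = 0.5 × 1.2157 × 65.6² = 2615.8 N·mm = 2.6158 J

2.62 J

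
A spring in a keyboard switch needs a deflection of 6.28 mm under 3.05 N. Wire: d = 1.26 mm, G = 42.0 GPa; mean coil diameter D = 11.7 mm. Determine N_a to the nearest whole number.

17

Required rate k = F/δ = 3.05/6.28 = 0.48567 N/mm
N_a = Gd⁴/(8D³k) = (42.0×10³ × 1.26⁴)/(8 × 11.7³ × 0.48567)
    = 105860 / 6222.83 = 17.01 → 17 coils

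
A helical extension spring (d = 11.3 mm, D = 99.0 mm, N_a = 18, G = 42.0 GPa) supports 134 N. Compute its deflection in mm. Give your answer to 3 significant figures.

27.3 mm

k = Gd⁴/(8D³N_a) = (42.0×10³)(11.3⁴)/(8·99.0³·18) = 4.9011 N/mm
δ = F/k = 134 / 4.9011 = 27.341 mm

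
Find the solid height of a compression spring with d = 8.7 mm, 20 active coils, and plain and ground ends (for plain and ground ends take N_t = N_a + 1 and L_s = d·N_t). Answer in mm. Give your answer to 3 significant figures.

plain and ground ends: N_t = N_a + 1 = 20 + 1 = 21
L_s = d·N_t = 8.7 × 21 = 182.7 mm

183 mm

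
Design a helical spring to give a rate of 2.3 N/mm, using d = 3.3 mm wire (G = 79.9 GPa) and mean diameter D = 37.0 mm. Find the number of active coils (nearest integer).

N_a = Gd⁴/(8D³k) = (79.9×10³ × 3.3⁴)/(8 × 37.0³ × 2.3)
    = 9.47551e+06 / 932015 = 10.17 → 10 coils

10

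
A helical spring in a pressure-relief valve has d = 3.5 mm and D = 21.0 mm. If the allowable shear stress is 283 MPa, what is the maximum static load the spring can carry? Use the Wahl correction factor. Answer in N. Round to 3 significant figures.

181 N

C = D/d = 21.0/3.5 = 6.0000
K_W = (4C−1)/(4C−4) + 0.615/C = 23.000/20.000 + 0.1025 = 1.2525
τ_max = K·8FD/(πd³) → F_max = τ_allow·πd³/(8DK)
F_max = 283·π·3.5³/(8·21.0·1.2525) = 38119/210.42 = 181.16 N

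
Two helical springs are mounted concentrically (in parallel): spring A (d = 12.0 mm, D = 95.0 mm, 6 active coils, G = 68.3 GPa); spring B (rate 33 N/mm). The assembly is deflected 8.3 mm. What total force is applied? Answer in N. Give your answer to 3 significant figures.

560 N

k_A = Gd⁴/(8D³N_a) = (68.3×10³)(12.0⁴)/(8·95.0³·6) = 34.414 N/mm
Parallel: k_eq = 34.414 + 33 = 67.414 N/mm
F = k_eq·δ = 67.414·8.3 = 559.54 N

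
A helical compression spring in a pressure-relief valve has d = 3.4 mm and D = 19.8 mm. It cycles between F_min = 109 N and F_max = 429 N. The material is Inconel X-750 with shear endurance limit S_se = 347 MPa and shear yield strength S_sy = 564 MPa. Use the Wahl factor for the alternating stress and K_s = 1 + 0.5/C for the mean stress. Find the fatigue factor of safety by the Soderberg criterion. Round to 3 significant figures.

C = D/d = 19.8/3.4 = 5.8235; K_W = (4C−1)/(4C−4)+0.615/C = 1.2611; K_s = 1+0.5/C = 1.0859
F_a = (F_max−F_min)/2 = 160 N; F_m = (F_max+F_min)/2 = 269 N
τ_a = K_W·8F_aD/(πd³) = 1.2611 × 205.25 = 258.84 MPa
τ_m = K_s·8F_mD/(πd³) = 1.0859 × 345.08 = 374.71 MPa
Soderberg: 1/n_f = τ_a/S_se + τ_m/S_sy = 258.84/347 + 374.71/564 = 0.74594 + 0.66438 = 1.4103
n_f = 1/1.4103 = 0.7091

0.709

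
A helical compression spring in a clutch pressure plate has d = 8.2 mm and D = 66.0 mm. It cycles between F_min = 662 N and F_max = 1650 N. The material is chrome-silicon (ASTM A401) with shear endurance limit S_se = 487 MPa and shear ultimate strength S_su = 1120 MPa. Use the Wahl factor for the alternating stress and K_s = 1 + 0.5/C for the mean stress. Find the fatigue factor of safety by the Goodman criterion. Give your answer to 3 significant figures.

1.43

C = D/d = 66.0/8.2 = 8.0488; K_W = (4C−1)/(4C−4)+0.615/C = 1.1828; K_s = 1+0.5/C = 1.0621
F_a = (F_max−F_min)/2 = 494 N; F_m = (F_max+F_min)/2 = 1156 N
τ_a = K_W·8F_aD/(πd³) = 1.1828 × 150.58 = 178.11 MPa
τ_m = K_s·8F_mD/(πd³) = 1.0621 × 352.37 = 374.26 MPa
Goodman: 1/n_f = τ_a/S_se + τ_m/S_su = 178.11/487 + 374.26/1120 = 0.36573 + 0.33416 = 0.69989
n_f = 1/0.69989 = 1.429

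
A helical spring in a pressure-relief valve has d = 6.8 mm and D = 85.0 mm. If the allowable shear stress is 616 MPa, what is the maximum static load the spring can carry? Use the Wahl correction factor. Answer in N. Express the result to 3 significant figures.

C = D/d = 85.0/6.8 = 12.5000
K_W = (4C−1)/(4C−4) + 0.615/C = 49.000/46.000 + 0.0492 = 1.1144
τ_max = K·8FD/(πd³) → F_max = τ_allow·πd³/(8DK)
F_max = 616·π·6.8³/(8·85.0·1.1144) = 6.085e+05/757.8 = 802.97 N

803 N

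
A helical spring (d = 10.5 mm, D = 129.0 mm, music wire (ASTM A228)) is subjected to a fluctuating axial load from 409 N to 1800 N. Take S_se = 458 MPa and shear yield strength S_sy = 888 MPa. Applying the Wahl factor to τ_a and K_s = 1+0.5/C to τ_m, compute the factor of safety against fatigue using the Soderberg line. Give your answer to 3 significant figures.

1.18

C = D/d = 129.0/10.5 = 12.2857; K_W = (4C−1)/(4C−4)+0.615/C = 1.1165; K_s = 1+0.5/C = 1.0407
F_a = (F_max−F_min)/2 = 695.5 N; F_m = (F_max+F_min)/2 = 1104.5 N
τ_a = K_W·8F_aD/(πd³) = 1.1165 × 197.36 = 220.36 MPa
τ_m = K_s·8F_mD/(πd³) = 1.0407 × 313.42 = 326.18 MPa
Soderberg: 1/n_f = τ_a/S_se + τ_m/S_sy = 220.36/458 + 326.18/888 = 0.48112 + 0.36732 = 0.84844
n_f = 1/0.84844 = 1.179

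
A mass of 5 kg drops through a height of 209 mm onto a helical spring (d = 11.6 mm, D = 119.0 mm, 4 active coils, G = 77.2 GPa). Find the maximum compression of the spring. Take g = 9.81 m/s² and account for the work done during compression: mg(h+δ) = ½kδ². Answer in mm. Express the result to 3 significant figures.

30.1 mm

k = Gd⁴/(8D³N_a) = (77.2×10³)(11.6⁴)/(8·119.0³·4) = 25.921 N/mm
W = mg = 5 × 9.81 = 49.05 N
½kδ² − Wδ − Wh = 0 → δ = (W + √(W² + 2kWh))/k
δ = (49.05 + √(2405.9 + 531464))/25.921 = (49.05 + 730.66)/25.921 = 30.08 mm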